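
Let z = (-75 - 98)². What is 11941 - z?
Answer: -17988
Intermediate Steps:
z = 29929 (z = (-173)² = 29929)
11941 - z = 11941 - 1*29929 = 11941 - 29929 = -17988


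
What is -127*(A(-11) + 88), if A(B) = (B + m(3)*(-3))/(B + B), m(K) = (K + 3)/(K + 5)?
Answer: -990219/88 ≈ -11252.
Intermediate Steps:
m(K) = (3 + K)/(5 + K)
A(B) = (-9/4 + B)/(2*B) (A(B) = (B + ((3 + 3)/(5 + 3))*(-3))/(B + B) = (B + (6/8)*(-3))/((2*B)) = (B + ((1/8)*6)*(-3))*(1/(2*B)) = (B + (3/4)*(-3))*(1/(2*B)) = (B - 9/4)*(1/(2*B)) = (-9/4 + B)*(1/(2*B)) = (-9/4 + B)/(2*B))
-127*(A(-11) + 88) = -127*((1/8)*(-9 + 4*(-11))/(-11) + 88) = -127*((1/8)*(-1/11)*(-9 - 44) + 88) = -127*((1/8)*(-1/11)*(-53) + 88) = -127*(53/88 + 88) = -127*7797/88 = -990219/88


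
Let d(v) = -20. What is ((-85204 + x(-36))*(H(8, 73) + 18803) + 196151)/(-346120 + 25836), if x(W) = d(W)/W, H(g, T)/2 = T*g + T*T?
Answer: 5871375335/720639 ≈ 8147.5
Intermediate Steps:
H(g, T) = 2*T**2 + 2*T*g (H(g, T) = 2*(T*g + T*T) = 2*(T*g + T**2) = 2*(T**2 + T*g) = 2*T**2 + 2*T*g)
x(W) = -20/W
((-85204 + x(-36))*(H(8, 73) + 18803) + 196151)/(-346120 + 25836) = ((-85204 - 20/(-36))*(2*73*(73 + 8) + 18803) + 196151)/(-346120 + 25836) = ((-85204 - 20*(-1/36))*(2*73*81 + 18803) + 196151)/(-320284) = ((-85204 + 5/9)*(11826 + 18803) + 196151)*(-1/320284) = (-766831/9*30629 + 196151)*(-1/320284) = (-23487266699/9 + 196151)*(-1/320284) = -23485501340/9*(-1/320284) = 5871375335/720639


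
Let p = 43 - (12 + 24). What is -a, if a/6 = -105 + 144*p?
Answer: -5418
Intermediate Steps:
p = 7 (p = 43 - 1*36 = 43 - 36 = 7)
a = 5418 (a = 6*(-105 + 144*7) = 6*(-105 + 1008) = 6*903 = 5418)
-a = -1*5418 = -5418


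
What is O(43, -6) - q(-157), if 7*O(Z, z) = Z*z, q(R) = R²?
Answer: -172801/7 ≈ -24686.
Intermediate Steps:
O(Z, z) = Z*z/7 (O(Z, z) = (Z*z)/7 = Z*z/7)
O(43, -6) - q(-157) = (⅐)*43*(-6) - 1*(-157)² = -258/7 - 1*24649 = -258/7 - 24649 = -172801/7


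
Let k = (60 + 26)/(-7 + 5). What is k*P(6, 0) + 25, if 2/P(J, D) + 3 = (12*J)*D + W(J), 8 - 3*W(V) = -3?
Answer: -104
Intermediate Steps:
W(V) = 11/3 (W(V) = 8/3 - 1/3*(-3) = 8/3 + 1 = 11/3)
k = -43 (k = 86/(-2) = 86*(-1/2) = -43)
P(J, D) = 2/(2/3 + 12*D*J) (P(J, D) = 2/(-3 + ((12*J)*D + 11/3)) = 2/(-3 + (12*D*J + 11/3)) = 2/(-3 + (11/3 + 12*D*J)) = 2/(2/3 + 12*D*J))
k*P(6, 0) + 25 = -129/(1 + 18*0*6) + 25 = -129/(1 + 0) + 25 = -129/1 + 25 = -129 + 25 = -104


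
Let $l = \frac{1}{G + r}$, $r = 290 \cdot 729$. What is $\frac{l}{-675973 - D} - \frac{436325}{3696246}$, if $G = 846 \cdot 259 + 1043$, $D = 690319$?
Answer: $- \frac{128638763189479273}{1089739331638638372} \approx -0.11805$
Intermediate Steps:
$r = 211410$
$G = 220157$ ($G = 219114 + 1043 = 220157$)
$l = \frac{1}{431567}$ ($l = \frac{1}{220157 + 211410} = \frac{1}{431567} \approx 2.3171 \cdot 10^{-6}$)
$\frac{l}{-675973 - D} - \frac{436325}{3696246} = \frac{1}{431567 \left(-675973 - 690319\right)} - \frac{436325}{3696246} = \frac{1}{431567 \left(-1366292\right)} - \frac{436325}{3696246} = \frac{1}{431567} \left(- \frac{1}{1366292}\right) - \frac{436325}{3696246} = - \frac{1}{589646539564} - \frac{436325}{3696246} = - \frac{128638763189479273}{1089739331638638372}$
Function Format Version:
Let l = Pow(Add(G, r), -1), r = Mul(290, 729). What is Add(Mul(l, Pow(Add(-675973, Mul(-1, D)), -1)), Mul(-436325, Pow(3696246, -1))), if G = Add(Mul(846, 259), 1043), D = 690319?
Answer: Rational(-128638763189479273, 1089739331638638372) ≈ -0.11805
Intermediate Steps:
r = 211410
G = 220157 (G = Add(219114, 1043) = 220157)
l = Rational(1, 431567) (l = Pow(Add(220157, 211410), -1) = Pow(431567, -1) = Rational(1, 431567) ≈ 2.3171e-6)
Add(Mul(l, Pow(Add(-675973, Mul(-1, D)), -1)), Mul(-436325, Pow(3696246, -1))) = Add(Mul(Rational(1, 431567), Pow(Add(-675973, Mul(-1, 690319)), -1)), Mul(-436325, Pow(3696246, -1))) = Add(Mul(Rational(1, 431567), Pow(Add(-675973, -690319), -1)), Mul(-436325, Rational(1, 3696246))) = Add(Mul(Rational(1, 431567), Pow(-1366292, -1)), Rational(-436325, 3696246)) = Add(Mul(Rational(1, 431567), Rational(-1, 1366292)), Rational(-436325, 3696246)) = Add(Rational(-1, 589646539564), Rational(-436325, 3696246)) = Rational(-128638763189479273, 1089739331638638372)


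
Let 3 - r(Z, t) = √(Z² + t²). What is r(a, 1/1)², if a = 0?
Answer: 4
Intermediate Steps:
r(Z, t) = 3 - √(Z² + t²)
r(a, 1/1)² = (3 - √(0² + (1/1)²))² = (3 - √(0 + 1²))² = (3 - √(0 + 1))² = (3 - √1)² = (3 - 1*1)² = (3 - 1)² = 2² = 4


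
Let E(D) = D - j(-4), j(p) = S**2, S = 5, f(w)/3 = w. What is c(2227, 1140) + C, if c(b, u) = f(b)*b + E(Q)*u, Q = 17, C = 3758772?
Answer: 18628239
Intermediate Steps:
f(w) = 3*w
j(p) = 25 (j(p) = 5**2 = 25)
E(D) = -25 + D (E(D) = D - 1*25 = D - 25 = -25 + D)
c(b, u) = -8*u + 3*b**2 (c(b, u) = (3*b)*b + (-25 + 17)*u = 3*b**2 - 8*u = -8*u + 3*b**2)
c(2227, 1140) + C = (-8*1140 + 3*2227**2) + 3758772 = (-9120 + 3*4959529) + 3758772 = (-9120 + 14878587) + 3758772 = 14869467 + 3758772 = 18628239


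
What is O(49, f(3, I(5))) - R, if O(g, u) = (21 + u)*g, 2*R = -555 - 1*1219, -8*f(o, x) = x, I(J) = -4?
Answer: 3881/2 ≈ 1940.5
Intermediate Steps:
f(o, x) = -x/8
R = -887 (R = (-555 - 1*1219)/2 = (-555 - 1219)/2 = (1/2)*(-1774) = -887)
O(g, u) = g*(21 + u)
O(49, f(3, I(5))) - R = 49*(21 - 1/8*(-4)) - 1*(-887) = 49*(21 + 1/2) + 887 = 49*(43/2) + 887 = 2107/2 + 887 = 3881/2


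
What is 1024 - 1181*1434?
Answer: -1692530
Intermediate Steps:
1024 - 1181*1434 = 1024 - 1693554 = -1692530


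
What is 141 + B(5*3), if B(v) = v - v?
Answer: 141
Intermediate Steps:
B(v) = 0
141 + B(5*3) = 141 + 0 = 141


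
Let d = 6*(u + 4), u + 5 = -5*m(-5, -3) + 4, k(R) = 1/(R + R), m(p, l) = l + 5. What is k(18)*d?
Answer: -7/6 ≈ -1.1667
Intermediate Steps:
m(p, l) = 5 + l
k(R) = 1/(2*R)
u = -11 (u = -5 + (-5*(5 - 3) + 4) = -5 + (-5*2 + 4) = -5 + (-10 + 4) = -5 - 6 = -11)
d = -42 (d = 6*(-11 + 4) = 6*(-7) = -42)
k(18)*d = ((1/2)/18)*(-42) = ((1/2)*(1/18))*(-42) = (1/36)*(-42) = -7/6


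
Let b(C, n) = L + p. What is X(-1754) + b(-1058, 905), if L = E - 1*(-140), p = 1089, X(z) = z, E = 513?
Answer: -12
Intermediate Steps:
L = 653 (L = 513 - 1*(-140) = 513 + 140 = 653)
b(C, n) = 1742 (b(C, n) = 653 + 1089 = 1742)
X(-1754) + b(-1058, 905) = -1754 + 1742 = -12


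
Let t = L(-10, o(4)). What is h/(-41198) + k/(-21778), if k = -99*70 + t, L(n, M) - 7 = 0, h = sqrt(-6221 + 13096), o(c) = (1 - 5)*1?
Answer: 6923/21778 - 25*sqrt(11)/41198 ≈ 0.31588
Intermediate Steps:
o(c) = -4 (o(c) = -4*1 = -4)
h = 25*sqrt(11) (h = sqrt(6875) = 25*sqrt(11) ≈ 82.916)
L(n, M) = 7 (L(n, M) = 7 + 0 = 7)
t = 7
k = -6923 (k = -99*70 + 7 = -6930 + 7 = -6923)
h/(-41198) + k/(-21778) = (25*sqrt(11))/(-41198) - 6923/(-21778) = (25*sqrt(11))*(-1/41198) - 6923*(-1/21778) = -25*sqrt(11)/41198 + 6923/21778 = 6923/21778 - 25*sqrt(11)/41198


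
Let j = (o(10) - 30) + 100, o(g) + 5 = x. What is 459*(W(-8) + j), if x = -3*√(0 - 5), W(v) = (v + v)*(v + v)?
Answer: 147339 - 1377*I*√5 ≈ 1.4734e+5 - 3079.1*I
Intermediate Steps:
W(v) = 4*v² (W(v) = (2*v)*(2*v) = 4*v²)
x = -3*I*√5 ≈ -6.7082*I
o(g) = -5 - 3*I*√5
j = 65 - 3*I*√5 (j = ((-5 - 3*I*√5) - 30) + 100 = (-35 - 3*I*√5) + 100 = 65 - 3*I*√5 ≈ 65.0 - 6.7082*I)
459*(W(-8) + j) = 459*(4*(-8)² + (65 - 3*I*√5)) = 459*(4*64 + (65 - 3*I*√5)) = 459*(256 + (65 - 3*I*√5)) = 459*(321 - 3*I*√5) = 147339 - 1377*I*√5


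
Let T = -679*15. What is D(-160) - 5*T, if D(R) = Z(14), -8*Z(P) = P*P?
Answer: 101801/2 ≈ 50901.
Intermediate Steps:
Z(P) = -P²/8 (Z(P) = -P*P/8 = -P²/8)
D(R) = -49/2 (D(R) = -⅛*14² = -⅛*196 = -49/2)
T = -10185
D(-160) - 5*T = -49/2 - 5*(-10185) = -49/2 + 50925 = 101801/2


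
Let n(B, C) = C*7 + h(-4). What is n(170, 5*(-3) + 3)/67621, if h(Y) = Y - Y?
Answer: -84/67621 ≈ -0.0012422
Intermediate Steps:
h(Y) = 0
n(B, C) = 7*C (n(B, C) = C*7 + 0 = 7*C + 0 = 7*C)
n(170, 5*(-3) + 3)/67621 = (7*(5*(-3) + 3))/67621 = (7*(-15 + 3))*(1/67621) = (7*(-12))*(1/67621) = -84*1/67621 = -84/67621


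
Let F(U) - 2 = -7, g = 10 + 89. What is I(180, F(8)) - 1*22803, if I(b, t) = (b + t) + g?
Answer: -22529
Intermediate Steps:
g = 99
F(U) = -5 (F(U) = 2 - 7 = -5)
I(b, t) = 99 + b + t (I(b, t) = (b + t) + 99 = 99 + b + t)
I(180, F(8)) - 1*22803 = (99 + 180 - 5) - 1*22803 = 274 - 22803 = -22529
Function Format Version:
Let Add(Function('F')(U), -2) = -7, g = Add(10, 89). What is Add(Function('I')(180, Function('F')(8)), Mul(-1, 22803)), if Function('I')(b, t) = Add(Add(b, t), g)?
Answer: -22529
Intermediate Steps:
g = 99
Function('F')(U) = -5 (Function('F')(U) = Add(2, -7) = -5)
Function('I')(b, t) = Add(99, b, t) (Function('I')(b, t) = Add(Add(b, t), 99) = Add(99, b, t))
Add(Function('I')(180, Function('F')(8)), Mul(-1, 22803)) = Add(Add(99, 180, -5), Mul(-1, 22803)) = Add(274, -22803) = -22529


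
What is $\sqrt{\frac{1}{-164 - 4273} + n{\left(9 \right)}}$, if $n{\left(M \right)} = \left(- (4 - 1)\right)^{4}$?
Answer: $\frac{2 \sqrt{44295557}}{1479} \approx 9.0$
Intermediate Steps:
$n{\left(M \right)} = 81$ ($n{\left(M \right)} = \left(\left(-1\right) 3\right)^{4} = \left(-3\right)^{4} = 81$)
$\sqrt{\frac{1}{-164 - 4273} + n{\left(9 \right)}} = \sqrt{\frac{1}{-164 - 4273} + 81} = \sqrt{\frac{1}{-4437} + 81} = \sqrt{- \frac{1}{4437} + 81} = \sqrt{\frac{359396}{4437}} = \frac{2 \sqrt{44295557}}{1479}$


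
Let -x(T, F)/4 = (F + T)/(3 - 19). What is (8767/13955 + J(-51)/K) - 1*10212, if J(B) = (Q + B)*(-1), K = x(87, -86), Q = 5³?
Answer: -146630373/13955 ≈ -10507.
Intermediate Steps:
Q = 125
x(T, F) = F/4 + T/4 (x(T, F) = -4*(F + T)/(3 - 19) = -4*(F + T)/(-16) = -4*(F + T)*(-1)/16 = -4*(-F/16 - T/16) = F/4 + T/4)
K = ¼ (K = (¼)*(-86) + (¼)*87 = -43/2 + 87/4 = ¼ ≈ 0.25000)
J(B) = -125 - B (J(B) = (125 + B)*(-1) = -125 - B)
(8767/13955 + J(-51)/K) - 1*10212 = (8767/13955 + (-125 - 1*(-51))/(¼)) - 1*10212 = (8767*(1/13955) + (-125 + 51)*4) - 10212 = (8767/13955 - 74*4) - 10212 = (8767/13955 - 296) - 10212 = -4121913/13955 - 10212 = -146630373/13955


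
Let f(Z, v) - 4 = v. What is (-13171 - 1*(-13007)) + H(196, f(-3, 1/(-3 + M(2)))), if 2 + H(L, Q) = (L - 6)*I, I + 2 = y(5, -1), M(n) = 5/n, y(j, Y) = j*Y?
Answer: -1496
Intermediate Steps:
y(j, Y) = Y*j
f(Z, v) = 4 + v
I = -7 (I = -2 - 1*5 = -2 - 5 = -7)
H(L, Q) = 40 - 7*L (H(L, Q) = -2 + (L - 6)*(-7) = -2 + (-6 + L)*(-7) = -2 + (42 - 7*L) = 40 - 7*L)
(-13171 - 1*(-13007)) + H(196, f(-3, 1/(-3 + M(2)))) = (-13171 - 1*(-13007)) + (40 - 7*196) = (-13171 + 13007) + (40 - 1372) = -164 - 1332 = -1496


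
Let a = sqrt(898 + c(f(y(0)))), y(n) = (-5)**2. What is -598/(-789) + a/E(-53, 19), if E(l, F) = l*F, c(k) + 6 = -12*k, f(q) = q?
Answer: 598/789 - 4*sqrt(37)/1007 ≈ 0.73376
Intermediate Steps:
y(n) = 25
c(k) = -6 - 12*k
a = 4*sqrt(37) (a = sqrt(898 + (-6 - 12*25)) = sqrt(898 + (-6 - 300)) = sqrt(898 - 306) = sqrt(592) = 4*sqrt(37) ≈ 24.331)
E(l, F) = F*l
-598/(-789) + a/E(-53, 19) = -598/(-789) + (4*sqrt(37))/((19*(-53))) = -598*(-1/789) + (4*sqrt(37))/(-1007) = 598/789 + (4*sqrt(37))*(-1/1007) = 598/789 - 4*sqrt(37)/1007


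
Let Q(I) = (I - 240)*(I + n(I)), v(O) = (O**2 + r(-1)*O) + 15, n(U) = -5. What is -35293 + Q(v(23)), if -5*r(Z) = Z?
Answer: 3311549/25 ≈ 1.3246e+5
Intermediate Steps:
r(Z) = -Z/5
v(O) = 15 + O**2 + O/5 (v(O) = (O**2 + (-1/5*(-1))*O) + 15 = (O**2 + O/5) + 15 = 15 + O**2 + O/5)
Q(I) = (-240 + I)*(-5 + I) (Q(I) = (I - 240)*(I - 5) = (-240 + I)*(-5 + I))
-35293 + Q(v(23)) = -35293 + (1200 + (15 + 23**2 + (1/5)*23)**2 - 245*(15 + 23**2 + (1/5)*23)) = -35293 + (1200 + (15 + 529 + 23/5)**2 - 245*(15 + 529 + 23/5)) = -35293 + (1200 + (2743/5)**2 - 245*2743/5) = -35293 + (1200 + 7524049/25 - 134407) = -35293 + 4193874/25 = 3311549/25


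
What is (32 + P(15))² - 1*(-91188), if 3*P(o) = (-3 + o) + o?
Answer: 92869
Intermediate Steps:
P(o) = -1 + 2*o/3 (P(o) = ((-3 + o) + o)/3 = (-3 + 2*o)/3 = -1 + 2*o/3)
(32 + P(15))² - 1*(-91188) = (32 + (-1 + (⅔)*15))² - 1*(-91188) = (32 + (-1 + 10))² + 91188 = (32 + 9)² + 91188 = 41² + 91188 = 1681 + 91188 = 92869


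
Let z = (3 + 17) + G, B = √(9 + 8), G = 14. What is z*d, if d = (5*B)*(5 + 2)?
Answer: 1190*√17 ≈ 4906.5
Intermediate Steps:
B = √17 ≈ 4.1231
d = 35*√17 (d = (5*√17)*(5 + 2) = (5*√17)*7 = 35*√17 ≈ 144.31)
z = 34 (z = (3 + 17) + 14 = 20 + 14 = 34)
z*d = 34*(35*√17) = 1190*√17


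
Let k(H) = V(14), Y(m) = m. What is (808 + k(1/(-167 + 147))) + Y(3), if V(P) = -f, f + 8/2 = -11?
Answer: 826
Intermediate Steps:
f = -15 (f = -4 - 11 = -15)
V(P) = 15 (V(P) = -1*(-15) = 15)
k(H) = 15
(808 + k(1/(-167 + 147))) + Y(3) = (808 + 15) + 3 = 823 + 3 = 826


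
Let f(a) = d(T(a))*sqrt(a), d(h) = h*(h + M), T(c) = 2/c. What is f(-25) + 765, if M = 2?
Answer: 765 - 96*I/125 ≈ 765.0 - 0.768*I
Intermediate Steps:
d(h) = h*(2 + h) (d(h) = h*(h + 2) = h*(2 + h))
f(a) = 2*(2 + 2/a)/sqrt(a) (f(a) = ((2/a)*(2 + 2/a))*sqrt(a) = (2*(2 + 2/a)/a)*sqrt(a) = 2*(2 + 2/a)/sqrt(a))
f(-25) + 765 = 4*(1 - 25)/(-25)**(3/2) + 765 = 4*(I/125)*(-24) + 765 = -96*I/125 + 765 = 765 - 96*I/125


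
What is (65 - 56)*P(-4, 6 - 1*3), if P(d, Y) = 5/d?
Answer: -45/4 ≈ -11.250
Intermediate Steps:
(65 - 56)*P(-4, 6 - 1*3) = (65 - 56)*(5/(-4)) = 9*(5*(-¼)) = 9*(-5/4) = -45/4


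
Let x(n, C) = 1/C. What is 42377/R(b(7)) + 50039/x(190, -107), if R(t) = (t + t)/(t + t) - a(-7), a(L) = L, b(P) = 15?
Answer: -42791007/8 ≈ -5.3489e+6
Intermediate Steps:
R(t) = 8 (R(t) = (t + t)/(t + t) - 1*(-7) = (2*t)/((2*t)) + 7 = (2*t)*(1/(2*t)) + 7 = 1 + 7 = 8)
42377/R(b(7)) + 50039/x(190, -107) = 42377/8 + 50039/(1/(-107)) = 42377*(⅛) + 50039/(-1/107) = 42377/8 + 50039*(-107) = 42377/8 - 5354173 = -42791007/8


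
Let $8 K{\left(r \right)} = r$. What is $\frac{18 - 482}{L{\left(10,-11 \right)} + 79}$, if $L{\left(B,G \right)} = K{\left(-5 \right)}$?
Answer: $- \frac{3712}{627} \approx -5.9203$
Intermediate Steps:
$K{\left(r \right)} = \frac{r}{8}$
$L{\left(B,G \right)} = - \frac{5}{8}$ ($L{\left(B,G \right)} = \frac{1}{8} \left(-5\right) = - \frac{5}{8}$)
$\frac{18 - 482}{L{\left(10,-11 \right)} + 79} = \frac{18 - 482}{- \frac{5}{8} + 79} = \frac{18 - 482}{\frac{627}{8}} = \left(-464\right) \frac{8}{627} = - \frac{3712}{627}$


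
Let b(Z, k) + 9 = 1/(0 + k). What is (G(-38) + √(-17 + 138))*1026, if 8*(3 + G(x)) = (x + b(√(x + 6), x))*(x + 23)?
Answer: 789399/8 ≈ 98675.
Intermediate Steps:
b(Z, k) = -9 + 1/k (b(Z, k) = -9 + 1/(0 + k) = -9 + 1/k)
G(x) = -3 + (23 + x)*(-9 + x + 1/x)/8 (G(x) = -3 + ((x + (-9 + 1/x))*(x + 23))/8 = -3 + ((-9 + x + 1/x)*(23 + x))/8 = -3 + ((23 + x)*(-9 + x + 1/x))/8 = -3 + (23 + x)*(-9 + x + 1/x)/8)
(G(-38) + √(-17 + 138))*1026 = ((⅛)*(23 + (-38)³ - 230*(-38) + 14*(-38)²)/(-38) + √(-17 + 138))*1026 = ((⅛)*(-1/38)*(23 - 54872 + 8740 + 14*1444) + √121)*1026 = ((⅛)*(-1/38)*(23 - 54872 + 8740 + 20216) + 11)*1026 = ((⅛)*(-1/38)*(-25893) + 11)*1026 = (25893/304 + 11)*1026 = (29237/304)*1026 = 789399/8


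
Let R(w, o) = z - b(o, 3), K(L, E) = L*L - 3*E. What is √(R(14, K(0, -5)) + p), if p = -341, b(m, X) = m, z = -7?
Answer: 11*I*√3 ≈ 19.053*I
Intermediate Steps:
K(L, E) = L² - 3*E
R(w, o) = -7 - o
√(R(14, K(0, -5)) + p) = √((-7 - (0² - 3*(-5))) - 341) = √((-7 - (0 + 15)) - 341) = √((-7 - 1*15) - 341) = √((-7 - 15) - 341) = √(-22 - 341) = √(-363) = 11*I*√3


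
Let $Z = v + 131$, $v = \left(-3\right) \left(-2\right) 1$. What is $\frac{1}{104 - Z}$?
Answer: $- \frac{1}{33} \approx -0.030303$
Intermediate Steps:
$v = 6$ ($v = 6 \cdot 1 = 6$)
$Z = 137$ ($Z = 6 + 131 = 137$)
$\frac{1}{104 - Z} = \frac{1}{104 - 137} = \frac{1}{-33} = - \frac{1}{33}$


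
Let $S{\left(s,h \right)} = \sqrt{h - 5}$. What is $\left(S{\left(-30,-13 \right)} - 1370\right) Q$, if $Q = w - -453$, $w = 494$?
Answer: $-1297390 + 2841 i \sqrt{2} \approx -1.2974 \cdot 10^{6} + 4017.8 i$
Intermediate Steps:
$S{\left(s,h \right)} = \sqrt{-5 + h}$
$Q = 947$ ($Q = 494 - -453 = 494 + 453 = 947$)
$\left(S{\left(-30,-13 \right)} - 1370\right) Q = \left(\sqrt{-5 - 13} - 1370\right) 947 = \left(\sqrt{-18} - 1370\right) 947 = \left(3 i \sqrt{2} - 1370\right) 947 = \left(-1370 + 3 i \sqrt{2}\right) 947 = -1297390 + 2841 i \sqrt{2}$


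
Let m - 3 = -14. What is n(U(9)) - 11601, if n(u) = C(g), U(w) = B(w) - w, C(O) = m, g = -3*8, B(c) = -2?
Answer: -11612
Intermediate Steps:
m = -11 (m = 3 - 14 = -11)
g = -24
C(O) = -11
U(w) = -2 - w
n(u) = -11
n(U(9)) - 11601 = -11 - 11601 = -11612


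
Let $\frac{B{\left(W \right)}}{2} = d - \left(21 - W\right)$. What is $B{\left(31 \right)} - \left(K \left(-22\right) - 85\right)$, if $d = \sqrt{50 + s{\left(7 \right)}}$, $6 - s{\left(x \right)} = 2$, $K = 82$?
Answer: $1909 + 6 \sqrt{6} \approx 1923.7$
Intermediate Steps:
$s{\left(x \right)} = 4$ ($s{\left(x \right)} = 6 - 2 = 4$)
$d = 3 \sqrt{6}$ ($d = \sqrt{50 + 4} = \sqrt{54} = 3 \sqrt{6} \approx 7.3485$)
$B{\left(W \right)} = -42 + 2 W + 6 \sqrt{6}$ ($B{\left(W \right)} = 2 \left(3 \sqrt{6} - \left(21 - W\right)\right) = 2 \left(3 \sqrt{6} + \left(-21 + W\right)\right) = 2 \left(-21 + W + 3 \sqrt{6}\right) = -42 + 2 W + 6 \sqrt{6}$)
$B{\left(31 \right)} - \left(K \left(-22\right) - 85\right) = \left(-42 + 2 \cdot 31 + 6 \sqrt{6}\right) - \left(82 \left(-22\right) - 85\right) = \left(-42 + 62 + 6 \sqrt{6}\right) - \left(-1804 - 85\right) = \left(20 + 6 \sqrt{6}\right) - -1889 = \left(20 + 6 \sqrt{6}\right) + 1889 = 1909 + 6 \sqrt{6}$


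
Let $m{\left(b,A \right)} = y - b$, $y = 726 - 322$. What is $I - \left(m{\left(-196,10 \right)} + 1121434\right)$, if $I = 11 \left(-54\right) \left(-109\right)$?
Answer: $-1057288$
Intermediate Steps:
$y = 404$ ($y = 726 - 322 = 404$)
$I = 64746$ ($I = \left(-594\right) \left(-109\right) = 64746$)
$m{\left(b,A \right)} = 404 - b$
$I - \left(m{\left(-196,10 \right)} + 1121434\right) = 64746 - \left(\left(404 - -196\right) + 1121434\right) = 64746 - \left(\left(404 + 196\right) + 1121434\right) = 64746 - \left(600 + 1121434\right) = 64746 - 1122034 = -1057288$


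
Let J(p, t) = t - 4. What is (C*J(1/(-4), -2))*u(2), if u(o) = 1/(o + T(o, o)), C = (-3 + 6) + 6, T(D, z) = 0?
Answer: -27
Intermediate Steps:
J(p, t) = -4 + t
C = 9 (C = 3 + 6 = 9)
u(o) = 1/o (u(o) = 1/(o + 0) = 1/o)
(C*J(1/(-4), -2))*u(2) = (9*(-4 - 2))/2 = (9*(-6))*(½) = -54*½ = -27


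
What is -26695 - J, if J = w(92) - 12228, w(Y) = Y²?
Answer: -22931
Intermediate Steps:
J = -3764 (J = 92² - 12228 = 8464 - 12228 = -3764)
-26695 - J = -26695 - 1*(-3764) = -26695 + 3764 = -22931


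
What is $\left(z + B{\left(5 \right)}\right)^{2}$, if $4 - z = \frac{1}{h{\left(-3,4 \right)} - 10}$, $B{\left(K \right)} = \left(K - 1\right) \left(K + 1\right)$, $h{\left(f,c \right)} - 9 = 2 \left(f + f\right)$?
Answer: $\frac{133225}{169} \approx 788.31$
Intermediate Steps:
$h{\left(f,c \right)} = 9 + 4 f$ ($h{\left(f,c \right)} = 9 + 2 \left(f + f\right) = 9 + 2 \cdot 2 f = 9 + 4 f$)
$B{\left(K \right)} = \left(1 + K\right) \left(-1 + K\right)$ ($B{\left(K \right)} = \left(-1 + K\right) \left(1 + K\right) = \left(1 + K\right) \left(-1 + K\right)$)
$z = \frac{53}{13}$ ($z = 4 - \frac{1}{\left(9 + 4 \left(-3\right)\right) - 10} = 4 - \frac{1}{\left(9 - 12\right) - 10} = 4 - \frac{1}{-3 - 10} = 4 - \frac{1}{-13} = 4 - - \frac{1}{13} = 4 + \frac{1}{13} = \frac{53}{13} \approx 4.0769$)
$\left(z + B{\left(5 \right)}\right)^{2} = \left(\frac{53}{13} - \left(1 - 5^{2}\right)\right)^{2} = \left(\frac{53}{13} + \left(-1 + 25\right)\right)^{2} = \left(\frac{53}{13} + 24\right)^{2} = \left(\frac{365}{13}\right)^{2} = \frac{133225}{169}$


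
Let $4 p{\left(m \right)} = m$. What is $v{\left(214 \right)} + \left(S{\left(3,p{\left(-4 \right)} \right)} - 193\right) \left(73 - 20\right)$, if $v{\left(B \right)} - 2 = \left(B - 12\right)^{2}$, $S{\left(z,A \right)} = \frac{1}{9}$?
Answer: $\frac{275246}{9} \approx 30583.0$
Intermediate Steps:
$p{\left(m \right)} = \frac{m}{4}$
$S{\left(z,A \right)} = \frac{1}{9}$
$v{\left(B \right)} = 2 + \left(-12 + B\right)^{2}$ ($v{\left(B \right)} = 2 + \left(B - 12\right)^{2} = 2 + \left(-12 + B\right)^{2}$)
$v{\left(214 \right)} + \left(S{\left(3,p{\left(-4 \right)} \right)} - 193\right) \left(73 - 20\right) = \left(2 + \left(-12 + 214\right)^{2}\right) + \left(\frac{1}{9} - 193\right) \left(73 - 20\right) = \left(2 + 202^{2}\right) - \frac{92008}{9} = \left(2 + 40804\right) - \frac{92008}{9} = 40806 - \frac{92008}{9} = \frac{275246}{9}$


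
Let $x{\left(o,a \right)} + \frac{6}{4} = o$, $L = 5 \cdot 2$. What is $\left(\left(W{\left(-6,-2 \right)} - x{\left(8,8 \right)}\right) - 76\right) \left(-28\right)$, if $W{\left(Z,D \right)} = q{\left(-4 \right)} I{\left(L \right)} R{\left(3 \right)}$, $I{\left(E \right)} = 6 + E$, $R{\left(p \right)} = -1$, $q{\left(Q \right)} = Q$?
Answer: $518$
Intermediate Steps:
$L = 10$
$x{\left(o,a \right)} = - \frac{3}{2} + o$
$W{\left(Z,D \right)} = 64$ ($W{\left(Z,D \right)} = - 4 \left(6 + 10\right) \left(-1\right) = \left(-4\right) 16 \left(-1\right) = \left(-64\right) \left(-1\right) = 64$)
$\left(\left(W{\left(-6,-2 \right)} - x{\left(8,8 \right)}\right) - 76\right) \left(-28\right) = \left(\left(64 - \left(- \frac{3}{2} + 8\right)\right) - 76\right) \left(-28\right) = \left(\left(64 - \frac{13}{2}\right) - 76\right) \left(-28\right) = \left(\frac{115}{2} - 76\right) \left(-28\right) = \left(- \frac{37}{2}\right) \left(-28\right) = 518$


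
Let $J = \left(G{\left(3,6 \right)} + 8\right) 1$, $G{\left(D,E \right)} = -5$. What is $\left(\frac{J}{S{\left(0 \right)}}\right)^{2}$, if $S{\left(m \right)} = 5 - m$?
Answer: $\frac{9}{25} \approx 0.36$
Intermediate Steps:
$J = 3$ ($J = \left(-5 + 8\right) 1 = 3 \cdot 1 = 3$)
$\left(\frac{J}{S{\left(0 \right)}}\right)^{2} = \left(\frac{3}{5 - 0}\right)^{2} = \left(\frac{3}{5 + 0}\right)^{2} = \left(\frac{3}{5}\right)^{2} = \frac{9}{25}$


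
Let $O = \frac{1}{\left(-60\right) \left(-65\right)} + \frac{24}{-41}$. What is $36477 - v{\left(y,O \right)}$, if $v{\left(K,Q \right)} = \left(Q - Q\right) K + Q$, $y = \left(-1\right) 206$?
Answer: $\frac{5832765859}{159900} \approx 36478.0$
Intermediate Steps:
$O = - \frac{93559}{159900}$ ($O = \left(- \frac{1}{60}\right) \left(- \frac{1}{65}\right) + 24 \left(- \frac{1}{41}\right) = \frac{1}{3900} - \frac{24}{41} = - \frac{93559}{159900} \approx -0.58511$)
$y = -206$
$v{\left(K,Q \right)} = Q$ ($v{\left(K,Q \right)} = 0 K + Q = 0 + Q = Q$)
$36477 - v{\left(y,O \right)} = 36477 - - \frac{93559}{159900} = 36477 + \frac{93559}{159900} = \frac{5832765859}{159900}$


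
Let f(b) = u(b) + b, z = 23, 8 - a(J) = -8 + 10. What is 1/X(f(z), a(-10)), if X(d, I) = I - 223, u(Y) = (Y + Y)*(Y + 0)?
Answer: -1/217 ≈ -0.0046083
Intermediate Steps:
a(J) = 6 (a(J) = 8 - (-8 + 10) = 8 - 1*2 = 8 - 2 = 6)
u(Y) = 2*Y² (u(Y) = (2*Y)*Y = 2*Y²)
f(b) = b + 2*b² (f(b) = 2*b² + b = b + 2*b²)
X(d, I) = -223 + I
1/X(f(z), a(-10)) = 1/(-223 + 6) = 1/(-217) = -1/217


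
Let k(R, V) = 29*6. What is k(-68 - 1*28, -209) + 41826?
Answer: 42000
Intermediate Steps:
k(R, V) = 174
k(-68 - 1*28, -209) + 41826 = 174 + 41826 = 42000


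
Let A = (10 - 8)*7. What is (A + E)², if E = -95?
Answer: 6561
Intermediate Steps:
A = 14 (A = 2*7 = 14)
(A + E)² = (14 - 95)² = (-81)² = 6561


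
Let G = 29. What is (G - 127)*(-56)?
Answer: 5488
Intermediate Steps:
(G - 127)*(-56) = (29 - 127)*(-56) = -98*(-56) = 5488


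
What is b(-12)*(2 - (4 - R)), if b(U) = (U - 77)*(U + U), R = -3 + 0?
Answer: -10680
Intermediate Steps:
R = -3
b(U) = 2*U*(-77 + U) (b(U) = (-77 + U)*(2*U) = 2*U*(-77 + U))
b(-12)*(2 - (4 - R)) = (2*(-12)*(-77 - 12))*(2 - (4 - 1*(-3))) = (2*(-12)*(-89))*(2 - (4 + 3)) = 2136*(2 - 1*7) = 2136*(2 - 7) = 2136*(-5) = -10680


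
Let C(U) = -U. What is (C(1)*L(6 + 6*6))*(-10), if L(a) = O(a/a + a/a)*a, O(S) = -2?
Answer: -840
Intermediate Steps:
L(a) = -2*a
(C(1)*L(6 + 6*6))*(-10) = ((-1*1)*(-2*(6 + 6*6)))*(-10) = -(-2)*(6 + 36)*(-10) = -(-2)*42*(-10) = -1*(-84)*(-10) = 84*(-10) = -840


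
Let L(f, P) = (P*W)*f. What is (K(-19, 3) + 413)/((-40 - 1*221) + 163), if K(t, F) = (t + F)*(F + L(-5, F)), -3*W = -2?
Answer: -75/14 ≈ -5.3571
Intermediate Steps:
W = ⅔ (W = -⅓*(-2) = ⅔ ≈ 0.66667)
L(f, P) = 2*P*f/3 (L(f, P) = (P*(⅔))*f = (2*P/3)*f = 2*P*f/3)
K(t, F) = -7*F*(F + t)/3 (K(t, F) = (t + F)*(F + (⅔)*F*(-5)) = (F + t)*(F - 10*F/3) = (F + t)*(-7*F/3) = -7*F*(F + t)/3)
(K(-19, 3) + 413)/((-40 - 1*221) + 163) = ((7/3)*3*(-1*3 - 1*(-19)) + 413)/((-40 - 1*221) + 163) = ((7/3)*3*(-3 + 19) + 413)/((-40 - 221) + 163) = ((7/3)*3*16 + 413)/(-261 + 163) = (112 + 413)/(-98) = 525*(-1/98) = -75/14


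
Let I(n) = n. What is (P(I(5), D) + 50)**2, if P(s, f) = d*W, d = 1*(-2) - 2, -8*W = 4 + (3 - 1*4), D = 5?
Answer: 10609/4 ≈ 2652.3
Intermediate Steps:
W = -3/8 (W = -(4 + (3 - 1*4))/8 = -(4 + (3 - 4))/8 = -(4 - 1)/8 = -1/8*3 = -3/8 ≈ -0.37500)
d = -4 (d = -2 - 2 = -4)
P(s, f) = 3/2 (P(s, f) = -4*(-3/8) = 3/2)
(P(I(5), D) + 50)**2 = (3/2 + 50)**2 = (103/2)**2 = 10609/4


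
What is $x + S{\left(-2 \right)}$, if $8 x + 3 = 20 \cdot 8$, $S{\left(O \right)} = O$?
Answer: $\frac{141}{8} \approx 17.625$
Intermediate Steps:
$x = \frac{157}{8}$ ($x = - \frac{3}{8} + \frac{20 \cdot 8}{8} = - \frac{3}{8} + \frac{1}{8} \cdot 160 = - \frac{3}{8} + 20 = \frac{157}{8} \approx 19.625$)
$x + S{\left(-2 \right)} = \frac{157}{8} - 2 = \frac{141}{8}$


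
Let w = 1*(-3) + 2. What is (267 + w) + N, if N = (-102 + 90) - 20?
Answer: 234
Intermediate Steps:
N = -32 (N = -12 - 20 = -32)
w = -1 (w = -3 + 2 = -1)
(267 + w) + N = (267 - 1) - 32 = 266 - 32 = 234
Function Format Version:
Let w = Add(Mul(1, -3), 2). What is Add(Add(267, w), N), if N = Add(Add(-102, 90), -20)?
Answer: 234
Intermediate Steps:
N = -32 (N = Add(-12, -20) = -32)
w = -1 (w = Add(-3, 2) = -1)
Add(Add(267, w), N) = Add(Add(267, -1), -32) = Add(266, -32) = 234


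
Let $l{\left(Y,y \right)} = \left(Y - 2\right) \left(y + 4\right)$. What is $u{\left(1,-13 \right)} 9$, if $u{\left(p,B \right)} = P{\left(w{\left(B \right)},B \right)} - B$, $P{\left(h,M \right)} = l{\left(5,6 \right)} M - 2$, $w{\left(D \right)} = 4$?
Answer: $-3411$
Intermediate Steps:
$l{\left(Y,y \right)} = \left(-2 + Y\right) \left(4 + y\right)$
$P{\left(h,M \right)} = -2 + 30 M$ ($P{\left(h,M \right)} = \left(-8 - 12 + 4 \cdot 5 + 5 \cdot 6\right) M - 2 = \left(-8 - 12 + 20 + 30\right) M - 2 = 30 M - 2 = -2 + 30 M$)
$u{\left(p,B \right)} = -2 + 29 B$ ($u{\left(p,B \right)} = \left(-2 + 30 B\right) - B = -2 + 29 B$)
$u{\left(1,-13 \right)} 9 = \left(-2 + 29 \left(-13\right)\right) 9 = \left(-2 - 377\right) 9 = \left(-379\right) 9 = -3411$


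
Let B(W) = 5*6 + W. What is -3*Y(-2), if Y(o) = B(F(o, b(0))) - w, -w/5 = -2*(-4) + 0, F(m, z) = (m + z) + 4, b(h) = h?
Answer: -216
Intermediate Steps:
F(m, z) = 4 + m + z
B(W) = 30 + W
w = -40 (w = -5*(-2*(-4) + 0) = -5*(8 + 0) = -5*8 = -40)
Y(o) = 74 + o (Y(o) = (30 + (4 + o + 0)) - 1*(-40) = (30 + (4 + o)) + 40 = (34 + o) + 40 = 74 + o)
-3*Y(-2) = -3*(74 - 2) = -3*72 = -216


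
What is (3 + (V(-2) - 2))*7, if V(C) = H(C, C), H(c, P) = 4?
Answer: 35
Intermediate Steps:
V(C) = 4
(3 + (V(-2) - 2))*7 = (3 + (4 - 2))*7 = (3 + 2)*7 = 5*7 = 35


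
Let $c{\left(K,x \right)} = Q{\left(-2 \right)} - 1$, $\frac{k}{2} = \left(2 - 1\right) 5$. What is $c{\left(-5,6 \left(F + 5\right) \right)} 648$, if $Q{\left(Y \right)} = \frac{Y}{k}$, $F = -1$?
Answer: $- \frac{3888}{5} \approx -777.6$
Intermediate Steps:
$k = 10$ ($k = 2 \left(2 - 1\right) 5 = 2 \cdot 1 \cdot 5 = 2 \cdot 5 = 10$)
$Q{\left(Y \right)} = \frac{Y}{10}$
$c{\left(K,x \right)} = - \frac{6}{5}$ ($c{\left(K,x \right)} = \frac{1}{10} \left(-2\right) - 1 = - \frac{1}{5} - 1 = - \frac{6}{5}$)
$c{\left(-5,6 \left(F + 5\right) \right)} 648 = \left(- \frac{6}{5}\right) 648 = - \frac{3888}{5}$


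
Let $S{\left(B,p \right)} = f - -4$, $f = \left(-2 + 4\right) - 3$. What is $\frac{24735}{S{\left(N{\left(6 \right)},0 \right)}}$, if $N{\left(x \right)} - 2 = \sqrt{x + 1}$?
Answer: $8245$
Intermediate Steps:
$N{\left(x \right)} = 2 + \sqrt{1 + x}$ ($N{\left(x \right)} = 2 + \sqrt{x + 1} = 2 + \sqrt{1 + x}$)
$f = -1$ ($f = 2 - 3 = -1$)
$S{\left(B,p \right)} = 3$ ($S{\left(B,p \right)} = -1 - -4 = -1 + 4 = 3$)
$\frac{24735}{S{\left(N{\left(6 \right)},0 \right)}} = \frac{24735}{3} = 24735 \cdot \frac{1}{3} = 8245$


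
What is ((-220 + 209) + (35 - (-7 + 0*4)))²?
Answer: 961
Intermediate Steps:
((-220 + 209) + (35 - (-7 + 0*4)))² = (-11 + (35 - (-7 + 0)))² = (-11 + (35 - 1*(-7)))² = (-11 + (35 + 7))² = (-11 + 42)² = 31² = 961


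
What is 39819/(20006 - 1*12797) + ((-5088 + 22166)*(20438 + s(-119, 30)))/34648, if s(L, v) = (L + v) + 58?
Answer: 418965602771/41629572 ≈ 10064.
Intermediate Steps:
s(L, v) = 58 + L + v
39819/(20006 - 1*12797) + ((-5088 + 22166)*(20438 + s(-119, 30)))/34648 = 39819/(20006 - 1*12797) + ((-5088 + 22166)*(20438 + (58 - 119 + 30)))/34648 = 39819/(20006 - 12797) + (17078*(20438 - 31))*(1/34648) = 39819/7209 + (17078*20407)*(1/34648) = 39819*(1/7209) + 348510746*(1/34648) = 13273/2403 + 174255373/17324 = 418965602771/41629572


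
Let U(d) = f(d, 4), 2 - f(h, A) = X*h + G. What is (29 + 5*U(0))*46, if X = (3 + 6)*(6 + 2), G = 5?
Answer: 644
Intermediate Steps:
X = 72 (X = 9*8 = 72)
f(h, A) = -3 - 72*h (f(h, A) = 2 - (72*h + 5) = 2 - (5 + 72*h) = 2 + (-5 - 72*h) = -3 - 72*h)
U(d) = -3 - 72*d
(29 + 5*U(0))*46 = (29 + 5*(-3 - 72*0))*46 = (29 + 5*(-3 + 0))*46 = (29 + 5*(-3))*46 = (29 - 15)*46 = 14*46 = 644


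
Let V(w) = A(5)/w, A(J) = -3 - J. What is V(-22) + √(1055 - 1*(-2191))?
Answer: 4/11 + √3246 ≈ 57.337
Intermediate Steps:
V(w) = -8/w (V(w) = (-3 - 1*5)/w = (-3 - 5)/w = -8/w)
V(-22) + √(1055 - 1*(-2191)) = -8/(-22) + √(1055 - 1*(-2191)) = -8*(-1/22) + √(1055 + 2191) = 4/11 + √3246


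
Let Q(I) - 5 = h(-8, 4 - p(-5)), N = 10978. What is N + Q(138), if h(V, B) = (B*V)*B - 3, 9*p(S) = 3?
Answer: 97852/9 ≈ 10872.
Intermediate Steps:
p(S) = ⅓ (p(S) = (⅑)*3 = ⅓)
h(V, B) = -3 + V*B² (h(V, B) = V*B² - 3 = -3 + V*B²)
Q(I) = -950/9 (Q(I) = 5 + (-3 - 8*(4 - 1*⅓)²) = 5 + (-3 - 8*(4 - ⅓)²) = 5 + (-3 - 8*(11/3)²) = 5 + (-3 - 8*121/9) = 5 + (-3 - 968/9) = 5 - 995/9 = -950/9)
N + Q(138) = 10978 - 950/9 = 97852/9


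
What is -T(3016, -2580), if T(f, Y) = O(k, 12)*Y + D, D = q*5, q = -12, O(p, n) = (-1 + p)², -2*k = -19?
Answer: 186465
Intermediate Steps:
k = 19/2 (k = -½*(-19) = 19/2 ≈ 9.5000)
D = -60 (D = -12*5 = -60)
T(f, Y) = -60 + 289*Y/4 (T(f, Y) = (-1 + 19/2)²*Y - 60 = (17/2)²*Y - 60 = 289*Y/4 - 60 = -60 + 289*Y/4)
-T(3016, -2580) = -(-60 + (289/4)*(-2580)) = -(-60 - 186405) = -1*(-186465) = 186465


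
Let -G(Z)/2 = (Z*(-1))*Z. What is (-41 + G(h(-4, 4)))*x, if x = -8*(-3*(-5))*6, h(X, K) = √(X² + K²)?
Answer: -16560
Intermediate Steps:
h(X, K) = √(K² + X²)
G(Z) = 2*Z² (G(Z) = -2*Z*(-1)*Z = -2*(-Z)*Z = -(-2)*Z² = 2*Z²)
x = -720 (x = -120*6 = -8*90 = -720)
(-41 + G(h(-4, 4)))*x = (-41 + 2*(√(4² + (-4)²))²)*(-720) = (-41 + 2*(√(16 + 16))²)*(-720) = (-41 + 2*(√32)²)*(-720) = (-41 + 2*(4*√2)²)*(-720) = (-41 + 2*32)*(-720) = (-41 + 64)*(-720) = 23*(-720) = -16560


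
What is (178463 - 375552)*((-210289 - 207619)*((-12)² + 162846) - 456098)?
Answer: 13424772620556602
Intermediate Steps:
(178463 - 375552)*((-210289 - 207619)*((-12)² + 162846) - 456098) = -197089*(-417908*(144 + 162846) - 456098) = -197089*(-417908*162990 - 456098) = -197089*(-68114824920 - 456098) = -197089*(-68115281018) = 13424772620556602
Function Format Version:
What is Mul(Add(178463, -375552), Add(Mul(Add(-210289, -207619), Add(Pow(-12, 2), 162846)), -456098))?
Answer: 13424772620556602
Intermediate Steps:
Mul(Add(178463, -375552), Add(Mul(Add(-210289, -207619), Add(Pow(-12, 2), 162846)), -456098)) = Mul(-197089, Add(Mul(-417908, Add(144, 162846)), -456098)) = Mul(-197089, Add(Mul(-417908, 162990), -456098)) = Mul(-197089, Add(-68114824920, -456098)) = Mul(-197089, -68115281018) = 13424772620556602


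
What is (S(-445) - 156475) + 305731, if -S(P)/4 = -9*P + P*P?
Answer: -658864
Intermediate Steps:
S(P) = -4*P² + 36*P (S(P) = -4*(-9*P + P*P) = -4*(-9*P + P²) = -4*(P² - 9*P) = -4*P² + 36*P)
(S(-445) - 156475) + 305731 = (4*(-445)*(9 - 1*(-445)) - 156475) + 305731 = (4*(-445)*(9 + 445) - 156475) + 305731 = (4*(-445)*454 - 156475) + 305731 = (-808120 - 156475) + 305731 = -964595 + 305731 = -658864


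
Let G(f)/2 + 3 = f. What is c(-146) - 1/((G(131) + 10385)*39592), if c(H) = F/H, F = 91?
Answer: -19169080549/30754788456 ≈ -0.62329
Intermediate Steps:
G(f) = -6 + 2*f
c(H) = 91/H
c(-146) - 1/((G(131) + 10385)*39592) = 91/(-146) - 1/(((-6 + 2*131) + 10385)*39592) = 91*(-1/146) - 1/(((-6 + 262) + 10385)*39592) = -91/146 - 1/((256 + 10385)*39592) = -91/146 - 1/(10641*39592) = -91/146 - 1*1/421298472 = -91/146 - 1/421298472 = -19169080549/30754788456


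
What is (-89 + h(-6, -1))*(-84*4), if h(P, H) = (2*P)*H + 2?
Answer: 25200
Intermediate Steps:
h(P, H) = 2 + 2*H*P (h(P, H) = 2*H*P + 2 = 2 + 2*H*P)
(-89 + h(-6, -1))*(-84*4) = (-89 + (2 + 2*(-1)*(-6)))*(-84*4) = (-89 + (2 + 12))*(-336) = (-89 + 14)*(-336) = -75*(-336) = 25200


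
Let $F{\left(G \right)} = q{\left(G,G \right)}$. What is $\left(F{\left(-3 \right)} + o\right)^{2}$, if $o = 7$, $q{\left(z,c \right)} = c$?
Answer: $16$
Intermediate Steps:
$F{\left(G \right)} = G$
$\left(F{\left(-3 \right)} + o\right)^{2} = \left(-3 + 7\right)^{2} = 4^{2} = 16$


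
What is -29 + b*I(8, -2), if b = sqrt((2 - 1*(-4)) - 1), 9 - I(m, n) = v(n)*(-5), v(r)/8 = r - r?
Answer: -29 + 9*sqrt(5) ≈ -8.8754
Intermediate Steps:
v(r) = 0 (v(r) = 8*(r - r) = 8*0 = 0)
I(m, n) = 9 (I(m, n) = 9 - 0*(-5) = 9 - 1*0 = 9 + 0 = 9)
b = sqrt(5) (b = sqrt((2 + 4) - 1) = sqrt(6 - 1) = sqrt(5) ≈ 2.2361)
-29 + b*I(8, -2) = -29 + sqrt(5)*9 = -29 + 9*sqrt(5)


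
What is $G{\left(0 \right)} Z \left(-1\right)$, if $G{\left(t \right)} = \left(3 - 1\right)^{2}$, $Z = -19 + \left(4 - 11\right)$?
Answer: $104$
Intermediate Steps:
$Z = -26$ ($Z = -19 - 7 = -26$)
$G{\left(t \right)} = 4$ ($G{\left(t \right)} = 2^{2} = 4$)
$G{\left(0 \right)} Z \left(-1\right) = 4 \left(-26\right) \left(-1\right) = \left(-104\right) \left(-1\right) = 104$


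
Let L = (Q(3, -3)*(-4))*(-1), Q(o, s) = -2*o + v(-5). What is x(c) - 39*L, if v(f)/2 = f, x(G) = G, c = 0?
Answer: 2496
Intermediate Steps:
v(f) = 2*f
Q(o, s) = -10 - 2*o (Q(o, s) = -2*o + 2*(-5) = -2*o - 10 = -10 - 2*o)
L = -64 (L = ((-10 - 2*3)*(-4))*(-1) = ((-10 - 6)*(-4))*(-1) = -16*(-4)*(-1) = 64*(-1) = -64)
x(c) - 39*L = 0 - 39*(-64) = 0 + 2496 = 2496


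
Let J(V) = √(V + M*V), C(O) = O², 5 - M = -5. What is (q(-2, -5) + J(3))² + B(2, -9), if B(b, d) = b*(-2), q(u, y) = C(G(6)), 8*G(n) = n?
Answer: 7505/256 + 9*√33/8 ≈ 35.779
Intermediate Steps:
M = 10 (M = 5 - 1*(-5) = 5 + 5 = 10)
G(n) = n/8
q(u, y) = 9/16 (q(u, y) = ((⅛)*6)² = (¾)² = 9/16)
J(V) = √11*√V (J(V) = √(V + 10*V) = √(11*V) = √11*√V)
B(b, d) = -2*b
(q(-2, -5) + J(3))² + B(2, -9) = (9/16 + √11*√3)² - 2*2 = (9/16 + √33)² - 4 = -4 + (9/16 + √33)²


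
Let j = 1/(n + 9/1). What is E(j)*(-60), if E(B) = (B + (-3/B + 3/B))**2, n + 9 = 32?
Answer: -15/256 ≈ -0.058594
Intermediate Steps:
n = 23 (n = -9 + 32 = 23)
j = 1/32 (j = 1/(23 + 9/1) = 1/(23 + 9*1) = 1/(23 + 9) = 1/32 ≈ 0.031250)
E(B) = B**2 (E(B) = (B + 0)**2 = B**2)
E(j)*(-60) = (1/32)**2*(-60) = (1/1024)*(-60) = -15/256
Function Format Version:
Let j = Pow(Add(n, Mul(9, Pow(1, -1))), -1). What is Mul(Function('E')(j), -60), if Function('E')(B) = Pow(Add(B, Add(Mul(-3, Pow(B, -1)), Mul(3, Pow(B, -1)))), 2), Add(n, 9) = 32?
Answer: Rational(-15, 256) ≈ -0.058594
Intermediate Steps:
n = 23 (n = Add(-9, 32) = 23)
j = Rational(1, 32) (j = Pow(Add(23, Mul(9, Pow(1, -1))), -1) = Pow(Add(23, Mul(9, 1)), -1) = Pow(Add(23, 9), -1) = Pow(32, -1) = Rational(1, 32) ≈ 0.031250)
Function('E')(B) = Pow(B, 2) (Function('E')(B) = Pow(Add(B, 0), 2) = Pow(B, 2))
Mul(Function('E')(j), -60) = Mul(Pow(Rational(1, 32), 2), -60) = Mul(Rational(1, 1024), -60) = Rational(-15, 256)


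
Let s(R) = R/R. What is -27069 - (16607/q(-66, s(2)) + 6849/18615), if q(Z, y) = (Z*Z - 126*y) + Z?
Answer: -699511088627/25837620 ≈ -27073.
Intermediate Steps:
s(R) = 1
q(Z, y) = Z + Z² - 126*y (q(Z, y) = (Z² - 126*y) + Z = Z + Z² - 126*y)
-27069 - (16607/q(-66, s(2)) + 6849/18615) = -27069 - (16607/(-66 + (-66)² - 126*1) + 6849/18615) = -27069 - (16607/(-66 + 4356 - 126) + 6849*(1/18615)) = -27069 - (16607/4164 + 2283/6205) = -27069 - 1*112552847/25837620 = -27069 - 112552847/25837620 = -699511088627/25837620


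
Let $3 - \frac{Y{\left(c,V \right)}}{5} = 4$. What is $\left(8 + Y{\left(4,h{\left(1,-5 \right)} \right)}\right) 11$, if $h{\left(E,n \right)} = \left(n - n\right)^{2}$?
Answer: $33$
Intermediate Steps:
$h{\left(E,n \right)} = 0$ ($h{\left(E,n \right)} = 0^{2} = 0$)
$Y{\left(c,V \right)} = -5$ ($Y{\left(c,V \right)} = 15 - 20 = -5$)
$\left(8 + Y{\left(4,h{\left(1,-5 \right)} \right)}\right) 11 = \left(8 - 5\right) 11 = 3 \cdot 11 = 33$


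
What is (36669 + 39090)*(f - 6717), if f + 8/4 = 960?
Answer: -436296081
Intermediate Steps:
f = 958 (f = -2 + 960 = 958)
(36669 + 39090)*(f - 6717) = (36669 + 39090)*(958 - 6717) = 75759*(-5759) = -436296081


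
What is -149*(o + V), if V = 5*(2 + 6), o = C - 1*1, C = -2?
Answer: -5513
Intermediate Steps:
o = -3 (o = -2 - 1*1 = -2 - 1 = -3)
V = 40 (V = 5*8 = 40)
-149*(o + V) = -149*(-3 + 40) = -149*37 = -5513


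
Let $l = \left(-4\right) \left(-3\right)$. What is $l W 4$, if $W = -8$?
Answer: $-384$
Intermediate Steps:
$l = 12$
$l W 4 = 12 \left(-8\right) 4 = \left(-96\right) 4 = -384$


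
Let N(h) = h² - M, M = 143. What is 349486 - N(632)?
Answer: -49795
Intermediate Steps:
N(h) = -143 + h² (N(h) = h² - 1*143 = h² - 143 = -143 + h²)
349486 - N(632) = 349486 - (-143 + 632²) = 349486 - (-143 + 399424) = 349486 - 1*399281 = 349486 - 399281 = -49795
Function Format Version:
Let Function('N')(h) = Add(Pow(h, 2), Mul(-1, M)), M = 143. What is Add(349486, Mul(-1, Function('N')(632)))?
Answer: -49795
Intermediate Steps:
Function('N')(h) = Add(-143, Pow(h, 2)) (Function('N')(h) = Add(Pow(h, 2), Mul(-1, 143)) = Add(Pow(h, 2), -143) = Add(-143, Pow(h, 2)))
Add(349486, Mul(-1, Function('N')(632))) = Add(349486, Mul(-1, Add(-143, Pow(632, 2)))) = Add(349486, Mul(-1, Add(-143, 399424))) = Add(349486, Mul(-1, 399281)) = Add(349486, -399281) = -49795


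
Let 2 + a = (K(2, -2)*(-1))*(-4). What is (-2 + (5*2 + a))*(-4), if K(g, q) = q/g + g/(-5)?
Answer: -8/5 ≈ -1.6000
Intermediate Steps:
K(g, q) = -g/5 + q/g (K(g, q) = q/g + g*(-⅕) = q/g - g/5 = -g/5 + q/g)
a = -38/5 (a = -2 + ((-⅕*2 - 2/2)*(-1))*(-4) = -2 + ((-⅖ - 2*½)*(-1))*(-4) = -2 + ((-⅖ - 1)*(-1))*(-4) = -2 - 7/5*(-1)*(-4) = -2 + (7/5)*(-4) = -2 - 28/5 = -38/5 ≈ -7.6000)
(-2 + (5*2 + a))*(-4) = (-2 + (5*2 - 38/5))*(-4) = (-2 + (10 - 38/5))*(-4) = (-2 + 12/5)*(-4) = (⅖)*(-4) = -8/5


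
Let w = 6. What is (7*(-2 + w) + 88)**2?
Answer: 13456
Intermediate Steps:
(7*(-2 + w) + 88)**2 = (7*(-2 + 6) + 88)**2 = (7*4 + 88)**2 = (28 + 88)**2 = 116**2 = 13456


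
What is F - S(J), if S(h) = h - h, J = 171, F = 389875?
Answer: 389875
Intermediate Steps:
S(h) = 0
F - S(J) = 389875 - 1*0 = 389875 + 0 = 389875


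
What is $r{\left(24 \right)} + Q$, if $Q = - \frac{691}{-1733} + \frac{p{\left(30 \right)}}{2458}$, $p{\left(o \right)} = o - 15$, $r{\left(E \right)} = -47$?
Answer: $- \frac{198482085}{4259714} \approx -46.595$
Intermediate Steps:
$p{\left(o \right)} = -15 + o$
$Q = \frac{1724473}{4259714}$ ($Q = - \frac{691}{-1733} + \frac{-15 + 30}{2458} = \left(-691\right) \left(- \frac{1}{1733}\right) + 15 \cdot \frac{1}{2458} = \frac{691}{1733} + \frac{15}{2458} = \frac{1724473}{4259714} \approx 0.40483$)
$r{\left(24 \right)} + Q = -47 + \frac{1724473}{4259714} = - \frac{198482085}{4259714}$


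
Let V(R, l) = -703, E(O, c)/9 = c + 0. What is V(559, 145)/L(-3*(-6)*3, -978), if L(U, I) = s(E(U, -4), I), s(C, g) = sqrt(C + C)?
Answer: 703*I*sqrt(2)/12 ≈ 82.849*I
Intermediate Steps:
E(O, c) = 9*c (E(O, c) = 9*(c + 0) = 9*c)
s(C, g) = sqrt(2)*sqrt(C) (s(C, g) = sqrt(2*C) = sqrt(2)*sqrt(C))
L(U, I) = 6*I*sqrt(2) (L(U, I) = sqrt(2)*sqrt(9*(-4)) = sqrt(2)*sqrt(-36) = sqrt(2)*(6*I) = 6*I*sqrt(2))
V(559, 145)/L(-3*(-6)*3, -978) = -703*(-I*sqrt(2)/12) = -(-703)*I*sqrt(2)/12 = 703*I*sqrt(2)/12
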